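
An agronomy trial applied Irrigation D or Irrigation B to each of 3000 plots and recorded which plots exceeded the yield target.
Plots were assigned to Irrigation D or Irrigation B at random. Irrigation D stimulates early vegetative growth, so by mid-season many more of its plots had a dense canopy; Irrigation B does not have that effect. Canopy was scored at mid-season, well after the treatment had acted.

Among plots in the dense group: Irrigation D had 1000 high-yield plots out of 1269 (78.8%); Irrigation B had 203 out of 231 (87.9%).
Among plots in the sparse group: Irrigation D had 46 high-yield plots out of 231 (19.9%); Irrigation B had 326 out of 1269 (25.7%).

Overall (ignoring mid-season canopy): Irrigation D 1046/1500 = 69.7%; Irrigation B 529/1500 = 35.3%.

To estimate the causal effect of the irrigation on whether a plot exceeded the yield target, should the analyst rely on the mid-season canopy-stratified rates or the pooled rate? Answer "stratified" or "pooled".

pooled

Stratifying would compare irrigations among plots the irrigations themselves sorted into mid-season canopy groups — a form of selection on an intermediate. The unconditioned pooled rates give the total causal effect.
Pooled: Irrigation D 69.7% vs Irrigation B 35.3%; Irrigation D is higher overall.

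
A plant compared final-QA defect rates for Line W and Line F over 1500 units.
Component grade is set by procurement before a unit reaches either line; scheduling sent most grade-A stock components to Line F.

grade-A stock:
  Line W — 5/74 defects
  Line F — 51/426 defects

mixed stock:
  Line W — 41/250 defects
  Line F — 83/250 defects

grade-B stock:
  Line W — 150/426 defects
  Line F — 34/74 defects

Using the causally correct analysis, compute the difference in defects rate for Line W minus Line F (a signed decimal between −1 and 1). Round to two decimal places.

-0.11

The stratified and pooled comparisons disagree (Line W wins within each component grade; Line F wins overall), so the answer turns on the causal role of component grade.
Component grade differs across lines for reasons unrelated to any effect of the line itself, and it separately predicts the outcome — a classic confounder. We must compare within component grade levels.
Adjusting over the population distribution of component grade: 0.333·(0.068−0.120) + 0.333·(0.164−0.332) + 0.333·(0.352−0.459) = -0.109.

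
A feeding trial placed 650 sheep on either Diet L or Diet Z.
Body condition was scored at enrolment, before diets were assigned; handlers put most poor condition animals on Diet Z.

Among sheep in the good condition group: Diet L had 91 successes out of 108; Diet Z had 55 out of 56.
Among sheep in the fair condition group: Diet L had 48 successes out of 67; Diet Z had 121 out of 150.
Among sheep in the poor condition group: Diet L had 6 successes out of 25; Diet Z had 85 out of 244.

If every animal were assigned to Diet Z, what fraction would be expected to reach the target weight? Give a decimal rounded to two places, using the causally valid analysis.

Starting body condition satisfies the back-door criterion: it is not a descendant of the diet, and it blocks the spurious path from diet to outcome. Adjusting for it (i.e., using the within-starting body condition rates) gives the causal effect.
Standardising Diet Z to the population starting body condition mix: 0.252·55/56 + 0.334·121/150 + 0.414·85/244 = 0.661.

0.66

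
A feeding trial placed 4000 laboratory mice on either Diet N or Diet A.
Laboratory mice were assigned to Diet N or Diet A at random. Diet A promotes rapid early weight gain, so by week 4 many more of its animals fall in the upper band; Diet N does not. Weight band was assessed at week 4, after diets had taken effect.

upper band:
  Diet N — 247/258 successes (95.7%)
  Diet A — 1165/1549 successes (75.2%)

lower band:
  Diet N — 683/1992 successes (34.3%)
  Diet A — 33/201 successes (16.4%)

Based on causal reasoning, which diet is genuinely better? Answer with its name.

The distribution of week-4 weight band is itself part of what the diet does — it is an intermediate outcome. Holding it fixed would remove that part of the effect; the total effect is the pooled difference.
Pooled: Diet N 41.3% vs Diet A 68.5%; Diet A is higher overall.

Diet A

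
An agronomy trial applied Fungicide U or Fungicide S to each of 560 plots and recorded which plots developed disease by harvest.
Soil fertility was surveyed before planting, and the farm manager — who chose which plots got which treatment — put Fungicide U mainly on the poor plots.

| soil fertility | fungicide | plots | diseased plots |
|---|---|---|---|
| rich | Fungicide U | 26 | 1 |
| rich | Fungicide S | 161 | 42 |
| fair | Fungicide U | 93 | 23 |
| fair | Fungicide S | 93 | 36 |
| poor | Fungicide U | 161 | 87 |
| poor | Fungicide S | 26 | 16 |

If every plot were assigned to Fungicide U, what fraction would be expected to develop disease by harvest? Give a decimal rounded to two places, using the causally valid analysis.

The imbalance in soil fertility arose from how plots were allocated, not from anything the fungicide did; and soil fertility independently affects the outcome. The pooled gap is confounded — condition on soil fertility.
Standardising Fungicide U to the population soil fertility mix: 0.334·1/26 + 0.332·23/93 + 0.334·87/161 = 0.275.

0.28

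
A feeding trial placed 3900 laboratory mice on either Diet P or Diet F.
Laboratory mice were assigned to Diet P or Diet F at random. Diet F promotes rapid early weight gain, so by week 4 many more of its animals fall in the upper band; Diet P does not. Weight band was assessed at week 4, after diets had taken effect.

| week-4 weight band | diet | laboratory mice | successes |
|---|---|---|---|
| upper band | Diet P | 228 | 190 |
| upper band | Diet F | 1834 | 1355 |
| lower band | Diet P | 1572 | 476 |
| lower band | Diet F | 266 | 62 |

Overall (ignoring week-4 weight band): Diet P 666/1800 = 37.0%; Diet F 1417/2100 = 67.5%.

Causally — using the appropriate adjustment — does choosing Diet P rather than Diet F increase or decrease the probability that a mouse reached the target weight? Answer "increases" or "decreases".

decreases

The stratified and pooled comparisons disagree (Diet P wins within each week-4 weight band; Diet F wins overall), so the answer turns on the causal role of week-4 weight band.
Stratifying would compare diets among laboratory mice the diets themselves sorted into week-4 weight band groups — a form of selection on an intermediate. The unconditioned pooled rates give the total causal effect.
Pooled: Diet P 37.0% vs Diet F 67.5%; Diet F is higher overall.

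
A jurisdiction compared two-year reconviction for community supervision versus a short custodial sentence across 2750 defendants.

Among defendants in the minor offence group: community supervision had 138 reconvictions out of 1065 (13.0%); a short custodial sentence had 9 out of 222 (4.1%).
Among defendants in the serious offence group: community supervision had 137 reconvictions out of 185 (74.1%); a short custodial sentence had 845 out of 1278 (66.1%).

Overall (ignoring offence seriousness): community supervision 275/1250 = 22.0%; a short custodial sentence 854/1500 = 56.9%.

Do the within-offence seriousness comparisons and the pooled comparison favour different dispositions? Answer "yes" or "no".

Within each offence seriousness level (minor offence 13.0% vs 4.1%; serious offence 74.1% vs 66.1%), a short custodial sentence has the lower rate every time. Pooled: 22.0% vs 56.9% — community supervision has the lower rate overall. The two comparisons disagree.

yes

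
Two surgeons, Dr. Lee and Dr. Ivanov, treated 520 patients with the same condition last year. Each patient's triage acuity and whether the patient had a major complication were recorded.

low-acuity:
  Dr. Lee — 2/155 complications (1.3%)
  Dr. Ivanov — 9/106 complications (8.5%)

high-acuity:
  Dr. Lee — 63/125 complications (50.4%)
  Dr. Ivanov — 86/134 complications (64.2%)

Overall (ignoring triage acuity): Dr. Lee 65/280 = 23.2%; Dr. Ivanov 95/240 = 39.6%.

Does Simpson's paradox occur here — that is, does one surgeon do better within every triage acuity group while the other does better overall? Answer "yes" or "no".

Within each triage acuity level (low-acuity 1.3% vs 8.5%; high-acuity 50.4% vs 64.2%), Dr. Lee has the lower rate every time. Pooled: 23.2% vs 39.6% — Dr. Lee has the lower rate overall. They agree.

no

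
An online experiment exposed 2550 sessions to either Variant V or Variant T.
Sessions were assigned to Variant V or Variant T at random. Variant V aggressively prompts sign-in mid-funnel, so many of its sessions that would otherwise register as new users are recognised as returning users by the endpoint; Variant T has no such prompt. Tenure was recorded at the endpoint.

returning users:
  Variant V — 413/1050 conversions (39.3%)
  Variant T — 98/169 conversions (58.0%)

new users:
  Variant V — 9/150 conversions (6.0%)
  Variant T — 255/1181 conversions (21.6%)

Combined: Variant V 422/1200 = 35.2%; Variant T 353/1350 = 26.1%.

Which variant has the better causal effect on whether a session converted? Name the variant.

Stratifying would compare variants among sessions the variants themselves sorted into user tenure groups — a form of selection on an intermediate. The unconditioned pooled rates give the total causal effect.
Pooled: Variant V 35.2% vs Variant T 26.1%; Variant V is higher overall.

Variant V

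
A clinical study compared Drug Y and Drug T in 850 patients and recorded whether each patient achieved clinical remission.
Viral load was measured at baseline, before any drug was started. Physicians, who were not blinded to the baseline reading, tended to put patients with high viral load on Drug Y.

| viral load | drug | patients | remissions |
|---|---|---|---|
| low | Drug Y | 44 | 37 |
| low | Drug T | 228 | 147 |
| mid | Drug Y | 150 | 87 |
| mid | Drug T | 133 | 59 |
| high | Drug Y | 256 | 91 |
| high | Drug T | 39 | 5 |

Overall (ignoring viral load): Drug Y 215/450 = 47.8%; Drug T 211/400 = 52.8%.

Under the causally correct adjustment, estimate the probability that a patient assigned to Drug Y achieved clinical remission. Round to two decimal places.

0.59

The viral load-specific comparison favours Drug Y throughout, but the pooled figures favour Drug T. The question is whether to condition on viral load.
Viral load differs across drugs for reasons unrelated to any effect of the drug itself, and it separately predicts the outcome — a classic confounder. We must compare within viral load levels.
Standardising Drug Y to the population viral load mix: 0.320·37/44 + 0.333·87/150 + 0.347·91/256 = 0.586.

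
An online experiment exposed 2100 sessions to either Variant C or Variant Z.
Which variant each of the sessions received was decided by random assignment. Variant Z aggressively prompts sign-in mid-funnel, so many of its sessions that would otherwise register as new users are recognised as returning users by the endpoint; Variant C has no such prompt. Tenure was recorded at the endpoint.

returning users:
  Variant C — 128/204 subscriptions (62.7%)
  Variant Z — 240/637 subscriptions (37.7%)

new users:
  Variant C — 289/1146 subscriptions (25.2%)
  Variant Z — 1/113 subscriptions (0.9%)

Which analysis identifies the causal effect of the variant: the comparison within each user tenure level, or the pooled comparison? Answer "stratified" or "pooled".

pooled

Stratifying would compare variants among sessions the variants themselves sorted into user tenure groups — a form of selection on an intermediate. The unconditioned pooled rates give the total causal effect.
Pooled: Variant C 30.9% vs Variant Z 32.1%; Variant Z is higher overall.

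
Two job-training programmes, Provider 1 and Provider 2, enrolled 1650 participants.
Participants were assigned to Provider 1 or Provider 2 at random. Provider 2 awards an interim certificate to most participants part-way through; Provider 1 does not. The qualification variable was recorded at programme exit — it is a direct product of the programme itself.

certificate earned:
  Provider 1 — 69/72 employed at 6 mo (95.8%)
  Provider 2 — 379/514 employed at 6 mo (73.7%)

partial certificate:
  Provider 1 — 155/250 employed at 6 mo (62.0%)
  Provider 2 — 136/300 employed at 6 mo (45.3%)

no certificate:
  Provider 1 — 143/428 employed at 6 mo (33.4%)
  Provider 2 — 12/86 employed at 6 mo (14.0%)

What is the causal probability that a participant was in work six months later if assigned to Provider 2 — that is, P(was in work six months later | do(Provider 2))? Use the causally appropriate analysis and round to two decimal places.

0.59

Provider 1 is higher inside every qualification attained during the programme stratum but Provider 2 is higher in aggregate. Whether to stratify depends on how qualification attained during the programme relates to the programme.
Because the programme influences qualification attained during the programme, qualification attained during the programme is a post-treatment mediator, not a confounder. Stratifying on it would bias the estimate; the causal effect is the crude pooled difference.
So P(outcome | do(Provider 2)) is just the pooled rate for Provider 2: 527/900 = 0.586.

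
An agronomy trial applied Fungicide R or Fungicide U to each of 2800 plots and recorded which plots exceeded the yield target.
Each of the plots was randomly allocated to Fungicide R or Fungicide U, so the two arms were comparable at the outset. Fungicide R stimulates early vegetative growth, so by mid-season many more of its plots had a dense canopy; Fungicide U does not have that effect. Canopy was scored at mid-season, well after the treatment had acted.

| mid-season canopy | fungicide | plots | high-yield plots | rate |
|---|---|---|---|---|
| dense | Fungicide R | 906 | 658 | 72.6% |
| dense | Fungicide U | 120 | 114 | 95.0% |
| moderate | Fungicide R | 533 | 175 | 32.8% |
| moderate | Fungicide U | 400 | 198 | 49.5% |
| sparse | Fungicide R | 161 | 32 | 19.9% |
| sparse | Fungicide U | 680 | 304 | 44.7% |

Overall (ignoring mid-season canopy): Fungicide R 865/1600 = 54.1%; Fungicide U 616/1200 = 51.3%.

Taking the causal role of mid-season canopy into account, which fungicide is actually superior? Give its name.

Mid-season canopy is downstream of the fungicide. One should not condition on a consequence of treatment, so the overall rates are the right comparison.
Pooled: Fungicide R 54.1% vs Fungicide U 51.3%; Fungicide R is higher overall.

Fungicide R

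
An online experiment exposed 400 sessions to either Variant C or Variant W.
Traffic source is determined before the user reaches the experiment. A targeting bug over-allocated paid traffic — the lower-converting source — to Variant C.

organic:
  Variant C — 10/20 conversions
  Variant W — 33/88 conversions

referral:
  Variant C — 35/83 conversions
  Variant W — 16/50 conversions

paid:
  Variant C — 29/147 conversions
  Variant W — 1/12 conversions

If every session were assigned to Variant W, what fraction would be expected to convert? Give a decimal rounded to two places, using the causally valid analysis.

0.24

Within every traffic source level Variant C has the higher rate, yet pooled Variant W does — Simpson's reversal.
Traffic source satisfies the back-door criterion: it is not a descendant of the variant, and it blocks the spurious path from variant to outcome. Adjusting for it (i.e., using the within-traffic source rates) gives the causal effect.
Standardising Variant W to the population traffic source mix: 0.270·33/88 + 0.333·16/50 + 0.398·1/12 = 0.241.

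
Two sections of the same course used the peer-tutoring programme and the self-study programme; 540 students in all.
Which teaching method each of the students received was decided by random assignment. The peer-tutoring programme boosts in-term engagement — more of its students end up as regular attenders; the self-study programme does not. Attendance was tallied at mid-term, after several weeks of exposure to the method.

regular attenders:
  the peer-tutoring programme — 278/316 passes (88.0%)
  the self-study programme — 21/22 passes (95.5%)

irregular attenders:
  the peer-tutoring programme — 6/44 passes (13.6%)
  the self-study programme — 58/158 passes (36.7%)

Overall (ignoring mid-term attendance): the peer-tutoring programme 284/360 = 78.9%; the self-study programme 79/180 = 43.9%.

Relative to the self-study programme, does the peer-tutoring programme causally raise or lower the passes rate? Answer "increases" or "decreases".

Stratifying would compare teaching methods among students the teaching methods themselves sorted into mid-term attendance groups — a form of selection on an intermediate. The unconditioned pooled rates give the total causal effect.
Pooled: the peer-tutoring programme 78.9% vs the self-study programme 43.9%; the peer-tutoring programme is higher overall.

increases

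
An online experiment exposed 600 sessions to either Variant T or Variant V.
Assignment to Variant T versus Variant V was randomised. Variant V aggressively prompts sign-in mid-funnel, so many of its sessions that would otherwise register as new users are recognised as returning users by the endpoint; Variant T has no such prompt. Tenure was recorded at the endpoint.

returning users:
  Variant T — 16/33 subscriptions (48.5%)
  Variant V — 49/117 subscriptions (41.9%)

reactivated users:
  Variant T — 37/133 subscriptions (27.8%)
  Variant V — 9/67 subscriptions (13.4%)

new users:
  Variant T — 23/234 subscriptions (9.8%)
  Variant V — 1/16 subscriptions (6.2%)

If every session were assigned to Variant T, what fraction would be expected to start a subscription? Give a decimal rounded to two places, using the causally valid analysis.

0.19

The user tenure-specific comparison favours Variant T throughout, but the pooled figures favour Variant V. The question is whether to condition on user tenure.
User tenure here is a post-treatment variable shaped by the variant; conditioning on it would introduce bias rather than remove it. The overall comparison is the causal one.
So P(outcome | do(Variant T)) is just the pooled rate for Variant T: 76/400 = 0.190.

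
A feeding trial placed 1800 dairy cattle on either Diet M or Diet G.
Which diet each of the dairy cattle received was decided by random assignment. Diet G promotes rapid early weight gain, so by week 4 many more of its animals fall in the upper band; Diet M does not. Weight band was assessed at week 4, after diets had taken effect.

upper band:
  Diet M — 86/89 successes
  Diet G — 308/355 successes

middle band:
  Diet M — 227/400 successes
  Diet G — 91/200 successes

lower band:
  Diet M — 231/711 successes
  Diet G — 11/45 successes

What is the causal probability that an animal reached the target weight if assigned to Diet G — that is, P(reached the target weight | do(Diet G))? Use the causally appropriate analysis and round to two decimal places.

0.68

The stratified and pooled comparisons disagree (Diet M wins within each week-4 weight band; Diet G wins overall), so the answer turns on the causal role of week-4 weight band.
Stratifying would compare diets among dairy cattle the diets themselves sorted into week-4 weight band groups — a form of selection on an intermediate. The unconditioned pooled rates give the total causal effect.
So P(outcome | do(Diet G)) is just the pooled rate for Diet G: 410/600 = 0.683.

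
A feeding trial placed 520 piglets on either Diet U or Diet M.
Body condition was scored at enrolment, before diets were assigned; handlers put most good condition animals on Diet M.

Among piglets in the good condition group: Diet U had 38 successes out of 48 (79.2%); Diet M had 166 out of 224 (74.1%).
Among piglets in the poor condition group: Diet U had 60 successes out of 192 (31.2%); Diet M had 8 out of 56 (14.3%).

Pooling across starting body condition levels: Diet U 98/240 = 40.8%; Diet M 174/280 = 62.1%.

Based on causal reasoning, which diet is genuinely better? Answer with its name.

The imbalance in starting body condition arose from how piglets were allocated, not from anything the diet did; and starting body condition independently affects the outcome. The pooled gap is confounded — condition on starting body condition.
Within each level — good condition: 79.2% vs 74.1%; poor condition: 31.2% vs 14.3% — Diet U is higher every time.

Diet U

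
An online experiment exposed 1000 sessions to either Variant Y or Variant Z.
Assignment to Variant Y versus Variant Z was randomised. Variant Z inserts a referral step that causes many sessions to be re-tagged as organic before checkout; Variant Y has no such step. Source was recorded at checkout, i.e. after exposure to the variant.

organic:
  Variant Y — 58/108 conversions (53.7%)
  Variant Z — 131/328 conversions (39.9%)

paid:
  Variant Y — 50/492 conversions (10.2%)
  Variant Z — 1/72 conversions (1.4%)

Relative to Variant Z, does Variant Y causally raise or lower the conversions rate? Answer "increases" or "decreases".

decreases

Stratifying would compare variants among sessions the variants themselves sorted into traffic source groups — a form of selection on an intermediate. The unconditioned pooled rates give the total causal effect.
Pooled: Variant Y 18.0% vs Variant Z 33.0%; Variant Z is higher overall.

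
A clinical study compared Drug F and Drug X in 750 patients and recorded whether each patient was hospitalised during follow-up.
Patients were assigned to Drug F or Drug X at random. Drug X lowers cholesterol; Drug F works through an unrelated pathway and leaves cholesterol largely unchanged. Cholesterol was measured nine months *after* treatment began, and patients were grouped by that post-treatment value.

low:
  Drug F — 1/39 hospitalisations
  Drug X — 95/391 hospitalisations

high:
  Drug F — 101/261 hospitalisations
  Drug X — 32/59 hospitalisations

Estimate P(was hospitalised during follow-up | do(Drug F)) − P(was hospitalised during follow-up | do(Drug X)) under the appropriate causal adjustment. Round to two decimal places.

+0.06

The distribution of cholesterol is itself part of what the drug does — it is an intermediate outcome. Holding it fixed would remove that part of the effect; the total effect is the pooled difference.
The causal difference is the pooled difference: 0.340 − 0.282 = +0.058.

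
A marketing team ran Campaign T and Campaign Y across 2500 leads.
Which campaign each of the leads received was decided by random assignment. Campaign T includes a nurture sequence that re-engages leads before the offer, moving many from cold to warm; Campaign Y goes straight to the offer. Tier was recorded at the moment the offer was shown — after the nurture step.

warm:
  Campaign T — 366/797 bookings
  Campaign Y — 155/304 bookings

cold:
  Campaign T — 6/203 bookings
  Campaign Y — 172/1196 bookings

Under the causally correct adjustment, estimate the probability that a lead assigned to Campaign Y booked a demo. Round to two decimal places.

0.22

The stratified and pooled comparisons disagree (Campaign Y wins within each engagement tier; Campaign T wins overall), so the answer turns on the causal role of engagement tier.
Stratifying would compare campaigns among leads the campaigns themselves sorted into engagement tier groups — a form of selection on an intermediate. The unconditioned pooled rates give the total causal effect.
So P(outcome | do(Campaign Y)) is just the pooled rate for Campaign Y: 327/1500 = 0.218.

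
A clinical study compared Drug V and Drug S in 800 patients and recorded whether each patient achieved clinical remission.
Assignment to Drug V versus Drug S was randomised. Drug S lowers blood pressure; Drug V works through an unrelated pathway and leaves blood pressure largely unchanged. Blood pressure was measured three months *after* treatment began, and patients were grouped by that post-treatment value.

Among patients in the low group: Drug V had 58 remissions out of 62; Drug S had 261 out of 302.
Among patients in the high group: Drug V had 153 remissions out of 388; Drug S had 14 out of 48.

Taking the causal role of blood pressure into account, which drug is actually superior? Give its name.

Within every blood pressure level Drug V has the higher rate, yet pooled Drug S does — Simpson's reversal.
Blood pressure lies on the pathway drug → blood pressure → outcome, so adjusting for it blocks the indirect effect. For the total causal effect of drug, use the unadjusted pooled rates.
Pooled: Drug V 46.9% vs Drug S 78.6%; Drug S is higher overall.

Drug S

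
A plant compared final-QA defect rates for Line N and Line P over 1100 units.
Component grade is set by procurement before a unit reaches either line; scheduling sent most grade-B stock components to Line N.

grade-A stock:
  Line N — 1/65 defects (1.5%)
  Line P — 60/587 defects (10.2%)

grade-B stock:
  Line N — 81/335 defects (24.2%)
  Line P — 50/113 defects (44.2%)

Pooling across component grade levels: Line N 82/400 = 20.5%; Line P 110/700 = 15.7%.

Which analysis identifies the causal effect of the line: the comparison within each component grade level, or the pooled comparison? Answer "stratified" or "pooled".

stratified

Line N is lower inside every component grade stratum but Line P is lower in aggregate. Whether to stratify depends on how component grade relates to the line.
The imbalance in component grade arose from how units were allocated, not from anything the line did; and component grade independently affects the outcome. The pooled gap is confounded — condition on component grade.
Within each level — grade-A stock: 1.5% vs 10.2%; grade-B stock: 24.2% vs 44.2% — Line N is lower every time.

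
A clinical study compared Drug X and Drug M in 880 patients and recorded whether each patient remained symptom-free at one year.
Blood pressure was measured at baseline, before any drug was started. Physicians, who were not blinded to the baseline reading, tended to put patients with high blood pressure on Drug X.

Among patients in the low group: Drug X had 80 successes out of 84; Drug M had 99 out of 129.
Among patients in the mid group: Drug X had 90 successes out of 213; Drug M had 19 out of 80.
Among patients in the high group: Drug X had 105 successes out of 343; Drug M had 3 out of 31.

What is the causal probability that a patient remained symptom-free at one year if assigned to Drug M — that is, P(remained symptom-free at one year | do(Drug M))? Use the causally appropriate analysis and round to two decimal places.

0.31

Since blood pressure is a pre-existing factor (not a product of the drug) and it affects the outcome on its own, it is a confounder. The stratified rates, not the pooled rate, identify the causal effect.
Standardising Drug M to the population blood pressure mix: 0.242·99/129 + 0.333·19/80 + 0.425·3/31 = 0.306.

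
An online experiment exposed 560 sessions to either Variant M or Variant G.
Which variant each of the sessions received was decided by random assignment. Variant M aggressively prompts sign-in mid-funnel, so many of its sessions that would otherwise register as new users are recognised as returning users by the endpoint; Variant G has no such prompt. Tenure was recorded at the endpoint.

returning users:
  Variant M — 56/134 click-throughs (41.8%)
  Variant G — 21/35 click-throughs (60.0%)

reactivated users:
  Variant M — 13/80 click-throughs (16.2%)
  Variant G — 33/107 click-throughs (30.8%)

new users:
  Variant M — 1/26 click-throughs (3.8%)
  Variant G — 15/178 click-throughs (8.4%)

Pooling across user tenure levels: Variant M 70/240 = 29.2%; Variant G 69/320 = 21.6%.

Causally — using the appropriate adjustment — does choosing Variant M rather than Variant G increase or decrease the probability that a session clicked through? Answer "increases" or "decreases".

The stratified and pooled comparisons disagree (Variant G wins within each user tenure; Variant M wins overall), so the answer turns on the causal role of user tenure.
The distribution of user tenure is itself part of what the variant does — it is an intermediate outcome. Holding it fixed would remove that part of the effect; the total effect is the pooled difference.
Pooled: Variant M 29.2% vs Variant G 21.6%; Variant M is higher overall.

increases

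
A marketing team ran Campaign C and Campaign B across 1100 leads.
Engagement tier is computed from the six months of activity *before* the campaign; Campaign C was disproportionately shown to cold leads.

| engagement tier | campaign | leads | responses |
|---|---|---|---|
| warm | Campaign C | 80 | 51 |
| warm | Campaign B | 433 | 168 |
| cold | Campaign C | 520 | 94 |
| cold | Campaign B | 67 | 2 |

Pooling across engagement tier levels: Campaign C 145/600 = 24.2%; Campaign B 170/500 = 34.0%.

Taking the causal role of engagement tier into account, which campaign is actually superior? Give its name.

The stratified and pooled comparisons disagree (Campaign C wins within each engagement tier; Campaign B wins overall), so the answer turns on the causal role of engagement tier.
Engagement tier satisfies the back-door criterion: it is not a descendant of the campaign, and it blocks the spurious path from campaign to outcome. Adjusting for it (i.e., using the within-engagement tier rates) gives the causal effect.
Within each level — warm: 63.7% vs 38.8%; cold: 18.1% vs 3.0% — Campaign C is higher every time.

Campaign C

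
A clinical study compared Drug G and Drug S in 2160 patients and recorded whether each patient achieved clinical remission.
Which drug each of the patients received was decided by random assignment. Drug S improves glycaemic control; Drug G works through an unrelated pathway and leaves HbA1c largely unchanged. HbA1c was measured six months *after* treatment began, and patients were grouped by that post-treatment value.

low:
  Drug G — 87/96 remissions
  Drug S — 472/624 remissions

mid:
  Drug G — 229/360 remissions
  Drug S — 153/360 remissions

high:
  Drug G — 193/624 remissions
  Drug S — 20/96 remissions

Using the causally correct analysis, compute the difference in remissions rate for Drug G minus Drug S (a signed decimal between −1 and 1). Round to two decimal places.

-0.13

HbA1c lies on the pathway drug → HbA1c → outcome, so adjusting for it blocks the indirect effect. For the total causal effect of drug, use the unadjusted pooled rates.
The causal difference is the pooled difference: 0.471 − 0.597 = -0.126.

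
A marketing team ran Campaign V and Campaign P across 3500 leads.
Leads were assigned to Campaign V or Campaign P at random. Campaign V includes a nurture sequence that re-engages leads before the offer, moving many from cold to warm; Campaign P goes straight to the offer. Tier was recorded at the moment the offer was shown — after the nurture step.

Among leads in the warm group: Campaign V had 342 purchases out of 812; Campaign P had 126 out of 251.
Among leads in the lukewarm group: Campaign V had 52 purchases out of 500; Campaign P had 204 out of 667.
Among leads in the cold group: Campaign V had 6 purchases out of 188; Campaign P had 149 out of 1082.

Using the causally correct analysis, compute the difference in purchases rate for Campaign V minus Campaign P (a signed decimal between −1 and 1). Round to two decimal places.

The stratified and pooled comparisons disagree (Campaign P wins within each engagement tier; Campaign V wins overall), so the answer turns on the causal role of engagement tier.
Engagement tier is recorded after the campaign and is itself shifted by it — it sits on the causal path from campaign to outcome. Conditioning on a mediator would strip out part of the effect we want; the pooled comparison gives the total causal effect.
The causal difference is the pooled difference: 0.267 − 0.239 = +0.027.

+0.03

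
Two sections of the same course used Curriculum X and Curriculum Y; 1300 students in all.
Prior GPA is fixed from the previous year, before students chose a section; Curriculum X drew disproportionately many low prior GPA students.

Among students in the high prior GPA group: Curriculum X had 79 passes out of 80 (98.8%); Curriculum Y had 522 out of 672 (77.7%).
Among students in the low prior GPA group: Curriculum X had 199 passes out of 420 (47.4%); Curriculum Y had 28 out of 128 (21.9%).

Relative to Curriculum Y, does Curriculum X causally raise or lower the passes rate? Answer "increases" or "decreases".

Curriculum X is higher inside every prior GPA band stratum but Curriculum Y is higher in aggregate. Whether to stratify depends on how prior GPA band relates to the teaching method.
Nothing the teaching method does changes prior GPA band; the imbalance is an allocation artefact. With prior GPA band also predicting the outcome, the pooled figure is confounded, and the within-stratum comparison is the causal one.
Within each level — high prior GPA: 98.8% vs 77.7%; low prior GPA: 47.4% vs 21.9% — Curriculum X is higher every time.

increases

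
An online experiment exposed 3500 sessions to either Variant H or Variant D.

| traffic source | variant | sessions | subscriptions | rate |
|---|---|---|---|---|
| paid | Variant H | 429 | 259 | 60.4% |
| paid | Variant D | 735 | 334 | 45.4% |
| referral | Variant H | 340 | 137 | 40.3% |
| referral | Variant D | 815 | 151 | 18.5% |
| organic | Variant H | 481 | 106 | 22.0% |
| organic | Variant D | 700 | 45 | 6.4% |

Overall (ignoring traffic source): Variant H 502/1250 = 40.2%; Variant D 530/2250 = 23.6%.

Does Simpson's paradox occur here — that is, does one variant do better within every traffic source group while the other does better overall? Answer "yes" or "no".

no

Within each traffic source level (paid 60.4% vs 45.4%; referral 40.3% vs 18.5%; organic 22.0% vs 6.4%), Variant H has the higher rate every time. Pooled: 40.2% vs 23.6% — Variant H has the higher rate overall. They agree.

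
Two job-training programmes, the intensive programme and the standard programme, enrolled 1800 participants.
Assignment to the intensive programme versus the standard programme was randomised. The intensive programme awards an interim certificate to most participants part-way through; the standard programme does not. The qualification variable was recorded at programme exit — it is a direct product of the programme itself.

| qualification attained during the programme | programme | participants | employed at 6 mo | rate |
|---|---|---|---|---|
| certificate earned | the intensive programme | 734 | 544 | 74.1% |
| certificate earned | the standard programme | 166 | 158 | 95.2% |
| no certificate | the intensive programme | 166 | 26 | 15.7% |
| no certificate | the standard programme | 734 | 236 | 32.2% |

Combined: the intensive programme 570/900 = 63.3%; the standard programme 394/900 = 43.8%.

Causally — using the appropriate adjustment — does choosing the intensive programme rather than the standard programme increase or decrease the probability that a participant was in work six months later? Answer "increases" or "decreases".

The qualification attained during the programme-specific comparison favours the standard programme throughout, but the pooled figures favour the intensive programme. The question is whether to condition on qualification attained during the programme.
The distribution of qualification attained during the programme is itself part of what the programme does — it is an intermediate outcome. Holding it fixed would remove that part of the effect; the total effect is the pooled difference.
Pooled: the intensive programme 63.3% vs the standard programme 43.8%; the intensive programme is higher overall.

increases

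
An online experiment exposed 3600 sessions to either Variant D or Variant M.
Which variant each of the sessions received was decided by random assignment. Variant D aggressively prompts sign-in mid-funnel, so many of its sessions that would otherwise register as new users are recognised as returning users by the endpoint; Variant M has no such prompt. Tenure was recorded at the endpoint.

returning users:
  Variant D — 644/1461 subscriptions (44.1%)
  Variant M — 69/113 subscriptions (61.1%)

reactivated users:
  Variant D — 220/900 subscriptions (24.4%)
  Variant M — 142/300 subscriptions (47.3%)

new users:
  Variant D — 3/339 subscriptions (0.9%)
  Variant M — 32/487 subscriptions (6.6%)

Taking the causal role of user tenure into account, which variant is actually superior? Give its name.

Variant D

User tenure is downstream of the variant. One should not condition on a consequence of treatment, so the overall rates are the right comparison.
Pooled: Variant D 32.1% vs Variant M 27.0%; Variant D is higher overall.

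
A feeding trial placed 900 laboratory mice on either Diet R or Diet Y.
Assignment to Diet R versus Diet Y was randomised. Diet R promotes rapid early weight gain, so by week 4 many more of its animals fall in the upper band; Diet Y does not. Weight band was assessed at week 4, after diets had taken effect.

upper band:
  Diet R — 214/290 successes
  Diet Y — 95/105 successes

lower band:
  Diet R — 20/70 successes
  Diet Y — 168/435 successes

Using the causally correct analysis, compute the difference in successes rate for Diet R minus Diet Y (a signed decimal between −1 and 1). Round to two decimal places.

The distribution of week-4 weight band is itself part of what the diet does — it is an intermediate outcome. Holding it fixed would remove that part of the effect; the total effect is the pooled difference.
The causal difference is the pooled difference: 0.650 − 0.487 = +0.163.

+0.16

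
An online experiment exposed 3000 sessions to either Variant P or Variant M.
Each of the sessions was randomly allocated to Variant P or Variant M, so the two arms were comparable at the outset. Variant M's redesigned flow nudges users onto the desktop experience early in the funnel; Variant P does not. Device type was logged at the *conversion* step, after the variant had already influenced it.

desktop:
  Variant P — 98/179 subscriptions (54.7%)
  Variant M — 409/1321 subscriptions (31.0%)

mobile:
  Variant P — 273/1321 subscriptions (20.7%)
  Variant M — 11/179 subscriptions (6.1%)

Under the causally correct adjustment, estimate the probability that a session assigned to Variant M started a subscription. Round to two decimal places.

Within every device type level Variant P has the higher rate, yet pooled Variant M does — Simpson's reversal.
Device type is recorded after the variant and is itself shifted by it — it sits on the causal path from variant to outcome. Conditioning on a mediator would strip out part of the effect we want; the pooled comparison gives the total causal effect.
So P(outcome | do(Variant M)) is just the pooled rate for Variant M: 420/1500 = 0.280.

0.28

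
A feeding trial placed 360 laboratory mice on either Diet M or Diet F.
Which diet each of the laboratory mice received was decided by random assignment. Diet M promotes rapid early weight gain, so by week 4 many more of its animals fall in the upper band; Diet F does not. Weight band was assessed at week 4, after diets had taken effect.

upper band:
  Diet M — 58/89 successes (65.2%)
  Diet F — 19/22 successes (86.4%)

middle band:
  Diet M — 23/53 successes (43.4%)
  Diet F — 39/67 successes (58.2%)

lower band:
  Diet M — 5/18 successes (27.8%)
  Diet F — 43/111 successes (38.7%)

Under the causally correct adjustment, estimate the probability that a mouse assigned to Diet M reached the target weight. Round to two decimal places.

The week-4 weight band-specific comparison favours Diet F throughout, but the pooled figures favour Diet M. The question is whether to condition on week-4 weight band.
Stratifying would compare diets among laboratory mice the diets themselves sorted into week-4 weight band groups — a form of selection on an intermediate. The unconditioned pooled rates give the total causal effect.
So P(outcome | do(Diet M)) is just the pooled rate for Diet M: 86/160 = 0.537.

0.54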